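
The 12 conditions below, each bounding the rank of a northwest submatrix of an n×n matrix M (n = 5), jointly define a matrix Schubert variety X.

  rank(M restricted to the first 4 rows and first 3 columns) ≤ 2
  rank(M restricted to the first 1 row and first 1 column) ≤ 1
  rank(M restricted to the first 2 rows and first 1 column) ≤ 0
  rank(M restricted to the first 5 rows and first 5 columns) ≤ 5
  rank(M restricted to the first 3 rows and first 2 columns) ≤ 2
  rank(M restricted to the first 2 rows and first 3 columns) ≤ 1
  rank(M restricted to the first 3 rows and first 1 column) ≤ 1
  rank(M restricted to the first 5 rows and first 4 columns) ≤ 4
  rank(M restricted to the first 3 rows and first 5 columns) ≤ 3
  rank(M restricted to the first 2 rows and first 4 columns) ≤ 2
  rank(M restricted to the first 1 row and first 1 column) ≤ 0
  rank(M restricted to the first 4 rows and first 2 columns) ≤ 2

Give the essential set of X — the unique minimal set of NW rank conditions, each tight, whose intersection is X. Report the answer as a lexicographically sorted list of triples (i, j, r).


Reconstructing r_w from the 12 given conditions:

  i=1: 0  1  1  1  1
  i=2: 0  1  1  2  2
  i=3: 1  2  2  3  3
  i=4: 1  2  2  3  4
  i=5: 1  2  3  4  5

giving w = (2, 4, 1, 5, 3) via Δ²R.

3 SE-corners of the 4-cell Rothe diagram give Ess(w):

[(2, 1, 0), (2, 3, 1), (4, 3, 2)]


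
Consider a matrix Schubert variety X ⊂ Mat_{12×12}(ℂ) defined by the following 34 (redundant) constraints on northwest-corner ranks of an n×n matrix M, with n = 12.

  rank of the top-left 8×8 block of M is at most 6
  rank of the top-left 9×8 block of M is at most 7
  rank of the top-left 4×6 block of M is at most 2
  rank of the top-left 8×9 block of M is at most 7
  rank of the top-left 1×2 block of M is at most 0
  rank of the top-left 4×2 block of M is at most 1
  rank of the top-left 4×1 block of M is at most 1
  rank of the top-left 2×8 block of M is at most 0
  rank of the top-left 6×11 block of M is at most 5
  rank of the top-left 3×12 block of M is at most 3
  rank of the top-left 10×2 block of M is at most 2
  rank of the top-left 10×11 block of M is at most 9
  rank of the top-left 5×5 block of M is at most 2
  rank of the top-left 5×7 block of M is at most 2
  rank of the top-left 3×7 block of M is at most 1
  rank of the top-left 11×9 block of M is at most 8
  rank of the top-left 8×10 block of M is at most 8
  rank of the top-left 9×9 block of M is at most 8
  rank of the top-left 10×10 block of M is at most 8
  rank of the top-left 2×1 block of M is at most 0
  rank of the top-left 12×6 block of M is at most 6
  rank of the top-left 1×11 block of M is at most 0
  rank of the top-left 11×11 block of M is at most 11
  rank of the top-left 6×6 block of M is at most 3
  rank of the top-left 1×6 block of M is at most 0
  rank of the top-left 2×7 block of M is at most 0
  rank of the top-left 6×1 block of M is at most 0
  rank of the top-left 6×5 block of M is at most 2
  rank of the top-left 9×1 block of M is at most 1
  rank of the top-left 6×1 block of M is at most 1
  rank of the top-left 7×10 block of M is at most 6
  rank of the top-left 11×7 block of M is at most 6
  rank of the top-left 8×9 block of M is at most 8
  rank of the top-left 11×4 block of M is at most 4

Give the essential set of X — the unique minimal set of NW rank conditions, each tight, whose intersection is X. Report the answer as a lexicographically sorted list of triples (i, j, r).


Rank table r_w(12×12) implied by the 34 constraints:

  i=1: 0 0 0 0 0 0 0 0 0 0 0 1
  i=2: 0 0 0 0 0 0 0 0 1 1 1 2
  i=3: 0 1 1 1 1 1 1 1 2 2 2 3
  i=4: 0 1 2 2 2 2 2 2 3 3 3 4
  i=5: 0 1 2 2 2 2 2 3 4 4 4 5
  i=6: 0 1 2 2 2 3 3 4 5 5 5 6
  i=7: 1 2 3 3 3 4 4 5 6 6 6 7
  i=8: 1 2 3 4 4 5 5 6 7 7 7 8
  i=9: 1 2 3 4 5 6 6 7 8 8 8 9
  i=10: 1 2 3 4 5 6 6 7 8 8 9 10
  i=11: 1 2 3 4 5 6 6 7 8 9 10 11
  i=12: 1 2 3 4 5 6 7 8 9 10 11 12

the unique w with this rank table is (12, 9, 2, 3, 8, 6, 1, 4, 5, 11, 10, 7).

Rothe diagram D(w) (32 cells), 7 SE-corners (essential conditions):

[(1, 11, 0), (2, 8, 0), (5, 7, 2), (6, 1, 0), (6, 5, 2), (10, 10, 8), (11, 7, 6)]


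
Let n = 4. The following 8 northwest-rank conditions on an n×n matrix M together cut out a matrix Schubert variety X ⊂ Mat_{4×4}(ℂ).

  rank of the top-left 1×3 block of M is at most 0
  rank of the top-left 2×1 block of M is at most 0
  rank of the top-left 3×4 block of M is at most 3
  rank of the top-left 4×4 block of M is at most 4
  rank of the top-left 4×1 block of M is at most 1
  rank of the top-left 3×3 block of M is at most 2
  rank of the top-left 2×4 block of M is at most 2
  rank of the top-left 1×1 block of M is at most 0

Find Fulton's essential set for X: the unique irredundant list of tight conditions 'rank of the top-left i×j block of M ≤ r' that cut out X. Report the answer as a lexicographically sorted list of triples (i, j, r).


Propagating the 8 rank bounds to every northwest block:

  row 1: 0, 0, 0, 1
  row 2: 0, 1, 1, 2
  row 3: 1, 2, 2, 3
  row 4: 1, 2, 3, 4

second differences of R give the permutation w = (4, 2, 1, 3).

D(w) has 4 cells with 2 SE-corners; essential set:

[(1, 3, 0), (2, 1, 0)]


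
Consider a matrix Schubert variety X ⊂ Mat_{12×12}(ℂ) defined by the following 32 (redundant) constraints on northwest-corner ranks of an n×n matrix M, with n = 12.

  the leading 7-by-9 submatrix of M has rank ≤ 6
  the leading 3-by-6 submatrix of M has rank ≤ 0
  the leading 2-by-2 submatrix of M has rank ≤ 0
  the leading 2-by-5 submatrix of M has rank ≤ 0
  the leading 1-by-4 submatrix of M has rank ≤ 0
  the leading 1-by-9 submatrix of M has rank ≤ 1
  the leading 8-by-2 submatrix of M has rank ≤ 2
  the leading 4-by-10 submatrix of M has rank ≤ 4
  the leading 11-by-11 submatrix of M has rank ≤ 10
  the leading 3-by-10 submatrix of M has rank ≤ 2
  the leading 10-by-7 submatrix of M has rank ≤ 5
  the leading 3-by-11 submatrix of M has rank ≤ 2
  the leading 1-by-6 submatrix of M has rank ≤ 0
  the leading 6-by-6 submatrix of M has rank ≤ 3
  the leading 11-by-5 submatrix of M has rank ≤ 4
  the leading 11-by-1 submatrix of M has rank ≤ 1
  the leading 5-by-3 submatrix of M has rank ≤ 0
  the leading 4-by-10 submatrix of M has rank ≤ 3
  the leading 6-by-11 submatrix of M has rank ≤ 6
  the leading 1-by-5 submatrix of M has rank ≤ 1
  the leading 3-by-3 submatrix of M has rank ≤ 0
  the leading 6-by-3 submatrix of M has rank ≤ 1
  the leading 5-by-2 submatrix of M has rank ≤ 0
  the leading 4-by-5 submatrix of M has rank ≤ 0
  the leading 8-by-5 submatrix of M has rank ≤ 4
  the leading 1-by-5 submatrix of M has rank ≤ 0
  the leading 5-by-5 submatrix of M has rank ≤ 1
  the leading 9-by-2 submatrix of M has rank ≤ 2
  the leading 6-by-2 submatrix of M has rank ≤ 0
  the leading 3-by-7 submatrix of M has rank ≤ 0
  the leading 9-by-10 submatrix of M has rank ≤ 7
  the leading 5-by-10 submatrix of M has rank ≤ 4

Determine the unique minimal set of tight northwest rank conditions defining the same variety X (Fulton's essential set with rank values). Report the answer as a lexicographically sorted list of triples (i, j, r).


Propagating the 32 rank bounds to every northwest block:

  row 1: 0 | 0 | 0 | 0 | 0 | 0 | 0 | 1 | 1 | 1 | 1 | 1
  row 2: 0 | 0 | 0 | 0 | 0 | 0 | 0 | 1 | 2 | 2 | 2 | 2
  row 3: 0 | 0 | 0 | 0 | 0 | 0 | 0 | 1 | 2 | 2 | 2 | 3
  row 4: 0 | 0 | 0 | 0 | 0 | 1 | 1 | 2 | 3 | 3 | 3 | 4
  row 5: 0 | 0 | 0 | 1 | 1 | 2 | 2 | 3 | 4 | 4 | 4 | 5
  row 6: 0 | 0 | 1 | 2 | 2 | 3 | 3 | 4 | 5 | 5 | 5 | 6
  row 7: 1 | 1 | 2 | 3 | 3 | 4 | 4 | 5 | 6 | 6 | 6 | 7
  row 8: 1 | 2 | 3 | 4 | 4 | 5 | 5 | 6 | 7 | 7 | 7 | 8
  row 9: 1 | 2 | 3 | 4 | 4 | 5 | 5 | 6 | 7 | 7 | 8 | 9
  row 10: 1 | 2 | 3 | 4 | 4 | 5 | 5 | 6 | 7 | 8 | 9 | 10
  row 11: 1 | 2 | 3 | 4 | 4 | 5 | 6 | 7 | 8 | 9 | 10 | 11
  row 12: 1 | 2 | 3 | 4 | 5 | 6 | 7 | 8 | 9 | 10 | 11 | 12

the unique w with this rank table is (8, 9, 12, 6, 4, 3, 1, 2, 11, 10, 7, 5).

ℓ(w)=39; the 8 essential cells (i,j,r):

[(3, 7, 0), (3, 11, 2), (4, 5, 0), (5, 3, 0), (6, 2, 0), (9, 10, 7), (10, 7, 5), (11, 5, 4)]


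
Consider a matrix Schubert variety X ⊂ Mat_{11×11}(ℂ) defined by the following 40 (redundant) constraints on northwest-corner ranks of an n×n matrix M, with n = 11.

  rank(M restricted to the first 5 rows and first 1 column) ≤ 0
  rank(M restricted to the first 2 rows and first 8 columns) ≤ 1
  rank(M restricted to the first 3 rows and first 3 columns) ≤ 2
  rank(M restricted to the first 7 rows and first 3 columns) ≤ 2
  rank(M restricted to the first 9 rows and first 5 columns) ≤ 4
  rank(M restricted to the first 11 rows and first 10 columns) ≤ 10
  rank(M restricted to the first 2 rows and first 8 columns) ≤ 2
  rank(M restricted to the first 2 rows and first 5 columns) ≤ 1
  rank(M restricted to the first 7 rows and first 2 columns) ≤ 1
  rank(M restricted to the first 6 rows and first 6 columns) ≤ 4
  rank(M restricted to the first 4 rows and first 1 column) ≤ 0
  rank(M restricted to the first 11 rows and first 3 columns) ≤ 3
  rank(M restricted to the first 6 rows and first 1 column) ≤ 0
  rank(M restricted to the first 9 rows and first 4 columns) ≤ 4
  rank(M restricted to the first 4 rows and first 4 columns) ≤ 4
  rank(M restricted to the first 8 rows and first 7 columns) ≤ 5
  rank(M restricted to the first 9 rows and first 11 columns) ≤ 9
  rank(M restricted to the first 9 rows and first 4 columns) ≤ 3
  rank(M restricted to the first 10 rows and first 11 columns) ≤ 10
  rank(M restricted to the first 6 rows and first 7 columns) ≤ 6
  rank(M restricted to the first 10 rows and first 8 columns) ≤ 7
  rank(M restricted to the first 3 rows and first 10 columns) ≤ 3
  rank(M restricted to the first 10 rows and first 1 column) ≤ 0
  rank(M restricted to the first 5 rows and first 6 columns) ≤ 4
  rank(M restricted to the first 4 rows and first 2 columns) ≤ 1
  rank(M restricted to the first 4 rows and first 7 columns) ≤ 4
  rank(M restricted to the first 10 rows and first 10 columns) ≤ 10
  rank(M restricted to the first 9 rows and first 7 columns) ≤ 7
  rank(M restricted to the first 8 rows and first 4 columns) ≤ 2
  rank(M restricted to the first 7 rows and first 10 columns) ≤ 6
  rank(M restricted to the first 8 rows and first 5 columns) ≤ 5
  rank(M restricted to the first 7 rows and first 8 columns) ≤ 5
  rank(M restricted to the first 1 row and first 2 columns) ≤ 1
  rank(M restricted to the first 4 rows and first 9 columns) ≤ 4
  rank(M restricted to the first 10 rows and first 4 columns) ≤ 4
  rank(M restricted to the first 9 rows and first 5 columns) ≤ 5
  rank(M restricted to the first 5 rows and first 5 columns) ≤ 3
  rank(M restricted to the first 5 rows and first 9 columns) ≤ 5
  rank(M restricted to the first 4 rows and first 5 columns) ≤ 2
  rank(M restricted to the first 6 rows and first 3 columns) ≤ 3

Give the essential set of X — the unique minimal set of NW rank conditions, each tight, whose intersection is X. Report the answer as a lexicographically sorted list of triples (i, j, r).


Propagating the 40 rank bounds to every northwest block:

  row 1: 0 | 1 | 1 | 1 | 1 | 1 | 1 | 1 | 1 | 1 | 1
  row 2: 0 | 1 | 1 | 1 | 1 | 1 | 1 | 1 | 2 | 2 | 2
  row 3: 0 | 1 | 2 | 2 | 2 | 2 | 2 | 2 | 3 | 3 | 3
  row 4: 0 | 1 | 2 | 2 | 2 | 3 | 3 | 3 | 4 | 4 | 4
  row 5: 0 | 1 | 2 | 2 | 3 | 4 | 4 | 4 | 5 | 5 | 5
  row 6: 0 | 1 | 2 | 2 | 3 | 4 | 5 | 5 | 6 | 6 | 6
  row 7: 0 | 1 | 2 | 2 | 3 | 4 | 5 | 5 | 6 | 6 | 7
  row 8: 0 | 1 | 2 | 2 | 3 | 4 | 5 | 6 | 7 | 7 | 8
  row 9: 0 | 1 | 2 | 3 | 4 | 5 | 6 | 7 | 8 | 8 | 9
  row 10: 0 | 1 | 2 | 3 | 4 | 5 | 6 | 7 | 8 | 9 | 10
  row 11: 1 | 2 | 3 | 4 | 5 | 6 | 7 | 8 | 9 | 10 | 11

hence w(1..11) = (2, 9, 3, 6, 5, 7, 11, 8, 4, 10, 1).

|D(w)|=24, |Ess(w)|=6:

[(2, 8, 1), (4, 5, 2), (7, 8, 5), (7, 10, 6), (8, 4, 2), (10, 1, 0)]


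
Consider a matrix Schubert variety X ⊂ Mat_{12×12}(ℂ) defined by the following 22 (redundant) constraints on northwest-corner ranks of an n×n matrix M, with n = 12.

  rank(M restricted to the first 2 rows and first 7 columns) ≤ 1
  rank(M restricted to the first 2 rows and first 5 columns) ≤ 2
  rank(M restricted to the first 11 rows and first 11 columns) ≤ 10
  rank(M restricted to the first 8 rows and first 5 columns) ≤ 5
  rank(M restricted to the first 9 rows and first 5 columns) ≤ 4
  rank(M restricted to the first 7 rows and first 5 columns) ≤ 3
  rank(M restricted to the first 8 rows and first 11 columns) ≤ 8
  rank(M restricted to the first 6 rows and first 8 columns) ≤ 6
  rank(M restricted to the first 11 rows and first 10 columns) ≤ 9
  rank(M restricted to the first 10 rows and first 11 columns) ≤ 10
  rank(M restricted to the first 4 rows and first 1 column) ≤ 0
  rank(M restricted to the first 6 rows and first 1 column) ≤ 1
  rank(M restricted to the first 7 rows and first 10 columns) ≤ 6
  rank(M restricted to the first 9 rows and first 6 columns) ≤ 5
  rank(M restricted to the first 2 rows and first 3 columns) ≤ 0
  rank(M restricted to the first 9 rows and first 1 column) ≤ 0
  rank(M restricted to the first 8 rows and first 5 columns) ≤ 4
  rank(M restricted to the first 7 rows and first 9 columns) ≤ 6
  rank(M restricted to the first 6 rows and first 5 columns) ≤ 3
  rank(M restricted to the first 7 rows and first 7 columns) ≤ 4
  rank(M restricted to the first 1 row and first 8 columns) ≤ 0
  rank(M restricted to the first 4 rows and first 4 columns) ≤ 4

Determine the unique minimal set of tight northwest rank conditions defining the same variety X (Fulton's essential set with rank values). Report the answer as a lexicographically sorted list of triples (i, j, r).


Propagating the 22 rank bounds to every northwest block:

  R[1]: 0  0  0  0  0  0  0  0  1  1  1  1
  R[2]: 0  0  0  1  1  1  1  1  2  2  2  2
  R[3]: 0  1  1  2  2  2  2  2  3  3  3  3
  R[4]: 0  1  2  3  3  3  3  3  4  4  4  4
  R[5]: 0  1  2  3  3  4  4  4  5  5  5  5
  R[6]: 0  1  2  3  3  4  4  5  6  6  6  6
  R[7]: 0  1  2  3  3  4  4  5  6  6  7  7
  R[8]: 0  1  2  3  4  5  5  6  7  7  8  8
  R[9]: 0  1  2  3  4  5  6  7  8  8  9  9
  R[10]: 1  2  3  4  5  6  7  8  9  9  10  10
  R[11]: 1  2  3  4  5  6  7  8  9  9  10  11
  R[12]: 1  2  3  4  5  6  7  8  9  10  11  12

reading off 1-entries of Δ²R: w = (9, 4, 2, 3, 6, 8, 11, 5, 7, 1, 12, 10).

D(w) has 25 cells with 7 SE-corners; essential set:

[(1, 8, 0), (2, 3, 0), (7, 5, 3), (7, 7, 4), (7, 10, 6), (9, 1, 0), (11, 10, 9)]


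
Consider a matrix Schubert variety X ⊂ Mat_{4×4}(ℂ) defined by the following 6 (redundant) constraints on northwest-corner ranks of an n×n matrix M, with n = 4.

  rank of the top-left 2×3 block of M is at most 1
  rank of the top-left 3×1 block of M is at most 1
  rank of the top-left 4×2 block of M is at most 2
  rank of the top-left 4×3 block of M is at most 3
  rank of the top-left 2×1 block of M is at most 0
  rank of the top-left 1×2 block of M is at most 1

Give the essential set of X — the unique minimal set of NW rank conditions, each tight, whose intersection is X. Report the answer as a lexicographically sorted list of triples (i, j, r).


Computing R[i][j] = min implied NW-rank bound (n=4, 6 conditions):

  0, 1, 1, 1
  0, 1, 1, 2
  1, 2, 2, 3
  1, 2, 3, 4

giving w = (2, 4, 1, 3) via Δ²R.

Rothe diagram D(w) (3 cells), 2 SE-corners (essential conditions):

[(2, 1, 0), (2, 3, 1)]


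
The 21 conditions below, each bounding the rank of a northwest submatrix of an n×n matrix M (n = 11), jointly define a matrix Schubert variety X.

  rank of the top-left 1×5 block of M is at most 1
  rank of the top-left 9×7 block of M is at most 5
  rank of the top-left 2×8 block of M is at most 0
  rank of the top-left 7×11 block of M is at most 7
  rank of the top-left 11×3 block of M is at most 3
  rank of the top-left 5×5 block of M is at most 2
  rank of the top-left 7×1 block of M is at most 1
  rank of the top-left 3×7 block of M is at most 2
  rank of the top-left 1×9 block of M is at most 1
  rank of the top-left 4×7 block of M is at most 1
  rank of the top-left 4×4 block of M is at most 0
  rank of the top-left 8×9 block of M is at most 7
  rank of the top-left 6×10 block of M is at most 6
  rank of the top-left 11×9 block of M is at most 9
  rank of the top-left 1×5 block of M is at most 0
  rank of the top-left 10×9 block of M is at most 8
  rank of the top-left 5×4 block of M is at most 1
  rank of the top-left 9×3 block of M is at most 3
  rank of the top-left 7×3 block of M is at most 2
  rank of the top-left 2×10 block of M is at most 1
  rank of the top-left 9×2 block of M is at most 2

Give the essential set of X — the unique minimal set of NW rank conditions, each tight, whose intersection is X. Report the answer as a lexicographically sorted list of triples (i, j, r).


Recovering R(i,j) via the rank-extension bound from the 21 conditions:

  R[1]: 0, 0, 0, 0, 0, 0, 0, 0, 1, 1, 1
  R[2]: 0, 0, 0, 0, 0, 0, 0, 0, 1, 1, 2
  R[3]: 0, 0, 0, 0, 1, 1, 1, 1, 2, 2, 3
  R[4]: 0, 0, 0, 0, 1, 1, 1, 2, 3, 3, 4
  R[5]: 1, 1, 1, 1, 2, 2, 2, 3, 4, 4, 5
  R[6]: 1, 2, 2, 2, 3, 3, 3, 4, 5, 5, 6
  R[7]: 1, 2, 2, 3, 4, 4, 4, 5, 6, 6, 7
  R[8]: 1, 2, 3, 4, 5, 5, 5, 6, 7, 7, 8
  R[9]: 1, 2, 3, 4, 5, 5, 5, 6, 7, 8, 9
  R[10]: 1, 2, 3, 4, 5, 6, 6, 7, 8, 9, 10
  R[11]: 1, 2, 3, 4, 5, 6, 7, 8, 9, 10, 11

giving w = (9, 11, 5, 8, 1, 2, 4, 3, 10, 6, 7) via Δ²R.

|D(w)|=30, |Ess(w)|=6:

[(2, 8, 0), (2, 10, 1), (4, 4, 0), (4, 7, 1), (7, 3, 2), (9, 7, 5)]


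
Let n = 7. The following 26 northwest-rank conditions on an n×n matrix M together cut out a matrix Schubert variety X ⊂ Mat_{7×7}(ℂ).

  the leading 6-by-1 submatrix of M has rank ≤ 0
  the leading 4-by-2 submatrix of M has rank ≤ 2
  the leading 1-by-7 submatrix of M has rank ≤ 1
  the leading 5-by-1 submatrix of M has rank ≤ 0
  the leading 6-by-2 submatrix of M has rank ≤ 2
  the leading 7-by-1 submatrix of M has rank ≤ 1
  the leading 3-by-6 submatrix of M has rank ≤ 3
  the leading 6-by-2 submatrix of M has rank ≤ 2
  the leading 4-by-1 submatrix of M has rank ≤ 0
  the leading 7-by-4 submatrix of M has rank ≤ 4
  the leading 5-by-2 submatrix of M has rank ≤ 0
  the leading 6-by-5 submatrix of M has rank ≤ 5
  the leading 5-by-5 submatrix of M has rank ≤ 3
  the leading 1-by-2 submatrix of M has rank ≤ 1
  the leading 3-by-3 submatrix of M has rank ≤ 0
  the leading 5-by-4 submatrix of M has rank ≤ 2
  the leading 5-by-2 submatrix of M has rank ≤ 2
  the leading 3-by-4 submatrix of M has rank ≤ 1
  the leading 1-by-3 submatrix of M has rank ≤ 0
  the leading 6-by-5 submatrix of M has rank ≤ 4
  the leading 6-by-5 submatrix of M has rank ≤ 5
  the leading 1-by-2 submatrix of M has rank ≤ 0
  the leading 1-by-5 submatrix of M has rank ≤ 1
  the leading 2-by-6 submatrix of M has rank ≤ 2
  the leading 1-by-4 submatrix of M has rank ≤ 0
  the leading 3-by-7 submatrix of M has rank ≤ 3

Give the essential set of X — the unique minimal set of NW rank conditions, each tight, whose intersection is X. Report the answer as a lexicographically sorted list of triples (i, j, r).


The tightest implied rank at each (i,j), from the 26 conditions:

  row 1: 0, 0, 0, 0, 1, 1, 1
  row 2: 0, 0, 0, 1, 2, 2, 2
  row 3: 0, 0, 0, 1, 2, 3, 3
  row 4: 0, 0, 1, 2, 3, 4, 4
  row 5: 0, 0, 1, 2, 3, 4, 5
  row 6: 0, 1, 2, 3, 4, 5, 6
  row 7: 1, 2, 3, 4, 5, 6, 7

hence w(1..7) = (5, 4, 6, 3, 7, 2, 1).

|D(w)|=15, |Ess(w)|=4:

[(1, 4, 0), (3, 3, 0), (5, 2, 0), (6, 1, 0)]


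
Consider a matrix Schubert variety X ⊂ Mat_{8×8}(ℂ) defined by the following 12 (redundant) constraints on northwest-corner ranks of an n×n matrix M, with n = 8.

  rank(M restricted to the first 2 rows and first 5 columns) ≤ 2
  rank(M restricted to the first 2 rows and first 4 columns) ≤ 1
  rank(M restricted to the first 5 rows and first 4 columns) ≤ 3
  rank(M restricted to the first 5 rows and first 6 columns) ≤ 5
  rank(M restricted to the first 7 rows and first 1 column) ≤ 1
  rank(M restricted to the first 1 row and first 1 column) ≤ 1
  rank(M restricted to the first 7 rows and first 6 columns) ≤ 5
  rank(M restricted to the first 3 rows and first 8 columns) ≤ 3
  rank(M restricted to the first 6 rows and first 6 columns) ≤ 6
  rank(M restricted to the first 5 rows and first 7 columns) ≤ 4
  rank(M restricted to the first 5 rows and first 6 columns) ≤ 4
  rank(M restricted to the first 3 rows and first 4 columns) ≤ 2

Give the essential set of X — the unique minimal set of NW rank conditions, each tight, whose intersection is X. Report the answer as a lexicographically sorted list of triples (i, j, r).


The tightest implied rank at each (i,j), from the 12 conditions:

  i=1: 1, 1, 1, 1, 1, 1, 1, 1
  i=2: 1, 1, 1, 1, 2, 2, 2, 2
  i=3: 1, 2, 2, 2, 3, 3, 3, 3
  i=4: 1, 2, 3, 3, 4, 4, 4, 4
  i=5: 1, 2, 3, 3, 4, 4, 4, 5
  i=6: 1, 2, 3, 4, 5, 5, 5, 6
  i=7: 1, 2, 3, 4, 5, 5, 6, 7
  i=8: 1, 2, 3, 4, 5, 6, 7, 8

second differences of R give the permutation w = (1, 5, 2, 3, 8, 4, 7, 6).

ℓ(w)=7; the 4 essential cells (i,j,r):

[(2, 4, 1), (5, 4, 3), (5, 7, 4), (7, 6, 5)]


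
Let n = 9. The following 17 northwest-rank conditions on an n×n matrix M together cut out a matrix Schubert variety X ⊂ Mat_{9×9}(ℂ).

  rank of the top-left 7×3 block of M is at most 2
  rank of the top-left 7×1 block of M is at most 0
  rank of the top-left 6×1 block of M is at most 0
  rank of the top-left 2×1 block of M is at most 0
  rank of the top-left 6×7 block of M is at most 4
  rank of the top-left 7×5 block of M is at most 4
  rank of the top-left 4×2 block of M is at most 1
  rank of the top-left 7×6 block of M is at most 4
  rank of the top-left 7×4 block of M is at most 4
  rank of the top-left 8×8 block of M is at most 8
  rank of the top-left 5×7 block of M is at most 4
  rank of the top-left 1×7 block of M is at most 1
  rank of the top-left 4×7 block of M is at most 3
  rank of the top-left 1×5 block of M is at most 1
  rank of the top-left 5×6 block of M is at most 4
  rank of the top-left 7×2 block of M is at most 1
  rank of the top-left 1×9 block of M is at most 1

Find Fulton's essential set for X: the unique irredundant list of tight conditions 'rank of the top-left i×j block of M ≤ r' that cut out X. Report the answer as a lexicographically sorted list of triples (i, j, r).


Propagating the 17 rank bounds to every northwest block:

  0, 1, 1, 1, 1, 1, 1, 1, 1
  0, 1, 2, 2, 2, 2, 2, 2, 2
  0, 1, 2, 3, 3, 3, 3, 3, 3
  0, 1, 2, 3, 3, 3, 3, 4, 4
  0, 1, 2, 3, 4, 4, 4, 5, 5
  0, 1, 2, 3, 4, 4, 4, 5, 6
  0, 1, 2, 3, 4, 4, 5, 6, 7
  1, 2, 3, 4, 5, 5, 6, 7, 8
  1, 2, 3, 4, 5, 6, 7, 8, 9

second differences of R give the permutation w = (2, 3, 4, 8, 5, 9, 7, 1, 6).

D(w) has 13 cells with 4 SE-corners; essential set:

[(4, 7, 3), (6, 7, 4), (7, 1, 0), (7, 6, 4)]


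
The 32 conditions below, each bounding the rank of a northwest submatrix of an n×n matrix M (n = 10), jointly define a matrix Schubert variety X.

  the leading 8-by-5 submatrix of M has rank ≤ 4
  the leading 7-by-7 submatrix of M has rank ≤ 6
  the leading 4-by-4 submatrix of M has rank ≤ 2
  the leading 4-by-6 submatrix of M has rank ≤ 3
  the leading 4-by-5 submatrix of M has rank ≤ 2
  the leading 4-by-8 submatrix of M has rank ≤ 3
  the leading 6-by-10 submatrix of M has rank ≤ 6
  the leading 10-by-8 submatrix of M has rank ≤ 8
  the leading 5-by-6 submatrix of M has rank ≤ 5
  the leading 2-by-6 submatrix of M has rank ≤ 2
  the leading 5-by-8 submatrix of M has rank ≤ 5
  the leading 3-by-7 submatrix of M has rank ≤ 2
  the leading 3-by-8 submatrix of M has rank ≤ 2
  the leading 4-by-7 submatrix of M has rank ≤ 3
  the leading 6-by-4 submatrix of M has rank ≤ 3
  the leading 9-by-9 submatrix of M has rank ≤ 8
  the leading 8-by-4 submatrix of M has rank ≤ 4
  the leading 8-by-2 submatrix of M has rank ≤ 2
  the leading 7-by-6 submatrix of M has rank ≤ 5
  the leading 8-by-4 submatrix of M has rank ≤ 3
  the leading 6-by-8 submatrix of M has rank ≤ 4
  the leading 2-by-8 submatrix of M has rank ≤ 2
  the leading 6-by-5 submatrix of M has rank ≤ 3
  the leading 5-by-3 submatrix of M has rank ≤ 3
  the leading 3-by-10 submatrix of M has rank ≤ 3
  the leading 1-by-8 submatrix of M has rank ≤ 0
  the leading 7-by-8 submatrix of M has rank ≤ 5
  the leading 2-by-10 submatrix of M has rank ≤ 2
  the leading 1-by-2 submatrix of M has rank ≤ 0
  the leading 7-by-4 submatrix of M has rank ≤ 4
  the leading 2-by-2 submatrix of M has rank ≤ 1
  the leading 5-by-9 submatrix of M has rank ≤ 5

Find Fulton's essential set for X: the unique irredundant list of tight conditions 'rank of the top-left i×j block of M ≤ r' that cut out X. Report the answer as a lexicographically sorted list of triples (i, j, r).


Computing R[i][j] = min implied NW-rank bound (n=10, 32 conditions):

  R[1]: 0  0  0  0  0  0  0  0  1  1
  R[2]: 1  1  1  1  1  1  1  1  2  2
  R[3]: 1  2  2  2  2  2  2  2  3  3
  R[4]: 1  2  2  2  2  3  3  3  4  4
  R[5]: 1  2  3  3  3  4  4  4  5  5
  R[6]: 1  2  3  3  3  4  4  4  5  6
  R[7]: 1  2  3  3  4  5  5  5  6  7
  R[8]: 1  2  3  3  4  5  6  6  7  8
  R[9]: 1  2  3  4  5  6  7  7  8  9
  R[10]: 1  2  3  4  5  6  7  8  9  10

giving w = (9, 1, 2, 6, 3, 10, 5, 7, 4, 8) via Δ²R.

Fulton essential set (5 of the 17 Rothe cells):

[(1, 8, 0), (4, 5, 2), (6, 5, 3), (6, 8, 4), (8, 4, 3)]


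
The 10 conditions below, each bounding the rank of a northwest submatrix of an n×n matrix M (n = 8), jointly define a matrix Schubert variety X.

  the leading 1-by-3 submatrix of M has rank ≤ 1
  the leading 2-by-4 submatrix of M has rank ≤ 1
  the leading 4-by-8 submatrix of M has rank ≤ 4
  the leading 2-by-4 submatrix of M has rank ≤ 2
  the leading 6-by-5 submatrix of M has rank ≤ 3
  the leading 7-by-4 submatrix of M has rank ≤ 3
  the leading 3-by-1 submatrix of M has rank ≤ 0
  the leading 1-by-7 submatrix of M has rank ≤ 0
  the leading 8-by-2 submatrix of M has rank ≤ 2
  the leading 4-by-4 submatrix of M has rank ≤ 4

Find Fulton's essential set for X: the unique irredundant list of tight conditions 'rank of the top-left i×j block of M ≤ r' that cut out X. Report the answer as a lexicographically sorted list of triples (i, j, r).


Rank table r_w(8×8) implied by the 10 constraints:

  R[1]: 0  0  0  0  0  0  0  1
  R[2]: 0  1  1  1  1  1  1  2
  R[3]: 0  1  2  2  2  2  2  3
  R[4]: 1  2  3  3  3  3  3  4
  R[5]: 1  2  3  3  3  4  4  5
  R[6]: 1  2  3  3  3  4  5  6
  R[7]: 1  2  3  3  4  5  6  7
  R[8]: 1  2  3  4  5  6  7  8

the unique w with this rank table is (8, 2, 3, 1, 6, 7, 5, 4).

Fulton essential set (4 of the 14 Rothe cells):

[(1, 7, 0), (3, 1, 0), (6, 5, 3), (7, 4, 3)]


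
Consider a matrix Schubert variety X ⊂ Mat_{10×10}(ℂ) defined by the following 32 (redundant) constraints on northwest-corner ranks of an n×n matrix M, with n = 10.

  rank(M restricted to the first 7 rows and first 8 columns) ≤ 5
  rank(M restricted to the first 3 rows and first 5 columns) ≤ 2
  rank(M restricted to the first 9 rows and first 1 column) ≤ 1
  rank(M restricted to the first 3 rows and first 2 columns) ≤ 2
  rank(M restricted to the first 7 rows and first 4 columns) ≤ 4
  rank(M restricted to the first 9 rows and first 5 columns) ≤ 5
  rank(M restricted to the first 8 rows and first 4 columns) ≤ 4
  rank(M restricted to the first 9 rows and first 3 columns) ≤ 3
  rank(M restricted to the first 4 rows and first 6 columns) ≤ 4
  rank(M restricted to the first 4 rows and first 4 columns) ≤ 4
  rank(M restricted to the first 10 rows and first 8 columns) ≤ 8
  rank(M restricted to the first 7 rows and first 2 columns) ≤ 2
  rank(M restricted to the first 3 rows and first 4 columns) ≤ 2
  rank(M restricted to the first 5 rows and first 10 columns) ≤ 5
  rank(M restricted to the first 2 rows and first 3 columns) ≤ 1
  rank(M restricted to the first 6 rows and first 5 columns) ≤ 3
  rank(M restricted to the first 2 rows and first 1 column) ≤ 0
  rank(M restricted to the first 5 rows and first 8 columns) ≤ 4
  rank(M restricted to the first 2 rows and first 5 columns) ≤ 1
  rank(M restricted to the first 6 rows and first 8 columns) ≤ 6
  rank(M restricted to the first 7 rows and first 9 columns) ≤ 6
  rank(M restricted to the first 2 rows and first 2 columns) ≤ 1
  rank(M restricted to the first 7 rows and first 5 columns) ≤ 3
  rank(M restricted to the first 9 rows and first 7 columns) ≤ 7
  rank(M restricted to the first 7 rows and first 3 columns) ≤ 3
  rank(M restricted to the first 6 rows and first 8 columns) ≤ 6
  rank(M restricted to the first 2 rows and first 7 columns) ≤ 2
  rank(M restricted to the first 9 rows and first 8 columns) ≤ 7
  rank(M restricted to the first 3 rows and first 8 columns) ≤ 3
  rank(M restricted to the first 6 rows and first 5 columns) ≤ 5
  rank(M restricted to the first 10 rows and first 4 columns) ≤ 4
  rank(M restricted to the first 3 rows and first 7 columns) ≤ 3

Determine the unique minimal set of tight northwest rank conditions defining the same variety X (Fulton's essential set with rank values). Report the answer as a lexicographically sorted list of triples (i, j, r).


The tightest implied rank at each (i,j), from the 32 conditions:

  0 1 1 1 1 1 1 1 1 1
  0 1 1 1 1 2 2 2 2 2
  1 2 2 2 2 3 3 3 3 3
  1 2 3 3 3 4 4 4 4 4
  1 2 3 3 3 4 4 4 5 5
  1 2 3 3 3 4 5 5 6 6
  1 2 3 3 3 4 5 5 6 7
  1 2 3 4 4 5 6 6 7 8
  1 2 3 4 5 6 7 7 8 9
  1 2 3 4 5 6 7 8 9 10

second differences of R give the permutation w = (2, 6, 1, 3, 9, 7, 10, 4, 5, 8).

Rothe diagram D(w) (14 cells), 5 SE-corners (essential conditions):

[(2, 1, 0), (2, 5, 1), (5, 8, 4), (7, 5, 3), (7, 8, 5)]


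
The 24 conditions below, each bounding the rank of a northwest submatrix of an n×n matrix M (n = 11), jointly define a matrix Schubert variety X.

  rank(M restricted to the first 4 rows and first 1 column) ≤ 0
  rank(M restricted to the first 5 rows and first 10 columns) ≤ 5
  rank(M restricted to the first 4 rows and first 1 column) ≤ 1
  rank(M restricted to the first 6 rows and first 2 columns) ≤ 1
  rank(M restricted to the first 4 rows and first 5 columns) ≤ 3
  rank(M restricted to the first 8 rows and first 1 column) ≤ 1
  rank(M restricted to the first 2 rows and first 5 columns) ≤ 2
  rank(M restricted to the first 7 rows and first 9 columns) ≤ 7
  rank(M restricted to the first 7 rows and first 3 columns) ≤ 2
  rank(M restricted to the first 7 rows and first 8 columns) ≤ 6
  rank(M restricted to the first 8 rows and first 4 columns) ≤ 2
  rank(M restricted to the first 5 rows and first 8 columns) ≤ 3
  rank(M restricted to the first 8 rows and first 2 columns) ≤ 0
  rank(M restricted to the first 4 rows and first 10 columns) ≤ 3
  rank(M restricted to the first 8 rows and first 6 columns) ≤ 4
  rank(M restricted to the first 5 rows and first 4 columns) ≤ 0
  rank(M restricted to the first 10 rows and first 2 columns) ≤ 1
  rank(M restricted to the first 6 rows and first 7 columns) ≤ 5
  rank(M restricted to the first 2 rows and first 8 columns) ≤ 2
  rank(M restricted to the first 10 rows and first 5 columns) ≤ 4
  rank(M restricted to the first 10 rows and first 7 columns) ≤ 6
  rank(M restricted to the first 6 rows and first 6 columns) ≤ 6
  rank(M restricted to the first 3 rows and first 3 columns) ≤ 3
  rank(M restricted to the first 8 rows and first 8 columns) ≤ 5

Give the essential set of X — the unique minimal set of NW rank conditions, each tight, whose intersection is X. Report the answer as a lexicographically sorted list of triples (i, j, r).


The tightest implied rank at each (i,j), from the 24 conditions:

  i=1: 0, 0, 0, 0, 1, 1, 1, 1, 1, 1, 1
  i=2: 0, 0, 0, 0, 1, 2, 2, 2, 2, 2, 2
  i=3: 0, 0, 0, 0, 1, 2, 3, 3, 3, 3, 3
  i=4: 0, 0, 0, 0, 1, 2, 3, 3, 3, 3, 4
  i=5: 0, 0, 0, 0, 1, 2, 3, 3, 4, 4, 5
  i=6: 0, 0, 1, 1, 2, 3, 4, 4, 5, 5, 6
  i=7: 0, 0, 1, 2, 3, 4, 5, 5, 6, 6, 7
  i=8: 0, 0, 1, 2, 3, 4, 5, 5, 6, 7, 8
  i=9: 1, 1, 2, 3, 4, 5, 6, 6, 7, 8, 9
  i=10: 1, 1, 2, 3, 4, 5, 6, 7, 8, 9, 10
  i=11: 1, 2, 3, 4, 5, 6, 7, 8, 9, 10, 11

second differences of R give the permutation w = (5, 6, 7, 11, 9, 3, 4, 10, 1, 8, 2).

Fulton essential set (6 of the 32 Rothe cells):

[(4, 10, 3), (5, 4, 0), (5, 8, 3), (8, 2, 0), (8, 8, 5), (10, 2, 1)]


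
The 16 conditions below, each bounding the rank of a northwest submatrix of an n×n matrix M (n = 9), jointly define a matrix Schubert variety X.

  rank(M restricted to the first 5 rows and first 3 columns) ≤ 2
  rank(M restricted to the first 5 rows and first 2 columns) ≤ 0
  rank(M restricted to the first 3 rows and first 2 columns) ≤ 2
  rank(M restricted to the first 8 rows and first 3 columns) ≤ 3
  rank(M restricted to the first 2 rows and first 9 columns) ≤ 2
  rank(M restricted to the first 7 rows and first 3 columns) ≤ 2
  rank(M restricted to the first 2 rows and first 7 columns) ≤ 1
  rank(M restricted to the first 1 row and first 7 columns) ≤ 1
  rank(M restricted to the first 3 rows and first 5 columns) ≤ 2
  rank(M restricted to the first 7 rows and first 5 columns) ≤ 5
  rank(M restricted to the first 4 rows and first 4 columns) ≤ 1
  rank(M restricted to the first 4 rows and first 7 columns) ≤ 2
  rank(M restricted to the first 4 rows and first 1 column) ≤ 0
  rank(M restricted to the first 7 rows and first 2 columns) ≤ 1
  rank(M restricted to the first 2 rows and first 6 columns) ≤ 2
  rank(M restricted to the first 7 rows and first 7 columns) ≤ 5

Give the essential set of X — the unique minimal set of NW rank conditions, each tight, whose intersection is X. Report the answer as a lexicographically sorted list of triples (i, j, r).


Propagating the 16 rank bounds to every northwest block:

  0 0 1 1 1 1 1 1 1
  0 0 1 1 1 1 1 2 2
  0 0 1 1 2 2 2 3 3
  0 0 1 1 2 2 2 3 4
  0 0 1 2 3 3 3 4 5
  1 1 2 3 4 4 4 5 6
  1 1 2 3 4 5 5 6 7
  1 2 3 4 5 6 6 7 8
  1 2 3 4 5 6 7 8 9

the unique w with this rank table is (3, 8, 5, 9, 4, 1, 6, 2, 7).

5 SE-corners of the 19-cell Rothe diagram give Ess(w):

[(2, 7, 1), (4, 4, 1), (4, 7, 2), (5, 2, 0), (7, 2, 1)]


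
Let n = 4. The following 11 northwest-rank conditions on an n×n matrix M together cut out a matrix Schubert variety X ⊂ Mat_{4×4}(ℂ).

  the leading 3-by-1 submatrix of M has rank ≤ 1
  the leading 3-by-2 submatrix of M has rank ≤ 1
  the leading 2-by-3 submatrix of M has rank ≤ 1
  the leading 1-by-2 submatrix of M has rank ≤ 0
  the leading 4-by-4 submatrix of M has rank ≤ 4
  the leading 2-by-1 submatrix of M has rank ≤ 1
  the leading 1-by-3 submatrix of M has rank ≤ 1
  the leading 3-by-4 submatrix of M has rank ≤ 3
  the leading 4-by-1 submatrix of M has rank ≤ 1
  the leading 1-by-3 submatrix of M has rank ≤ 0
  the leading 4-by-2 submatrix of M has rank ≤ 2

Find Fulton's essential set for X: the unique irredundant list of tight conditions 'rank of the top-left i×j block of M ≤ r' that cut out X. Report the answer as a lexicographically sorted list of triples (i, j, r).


The tightest implied rank at each (i,j), from the 11 conditions:

  0, 0, 0, 1
  1, 1, 1, 2
  1, 1, 2, 3
  1, 2, 3, 4

reading off 1-entries of Δ²R: w = (4, 1, 3, 2).

2 SE-corners of the 4-cell Rothe diagram give Ess(w):

[(1, 3, 0), (3, 2, 1)]


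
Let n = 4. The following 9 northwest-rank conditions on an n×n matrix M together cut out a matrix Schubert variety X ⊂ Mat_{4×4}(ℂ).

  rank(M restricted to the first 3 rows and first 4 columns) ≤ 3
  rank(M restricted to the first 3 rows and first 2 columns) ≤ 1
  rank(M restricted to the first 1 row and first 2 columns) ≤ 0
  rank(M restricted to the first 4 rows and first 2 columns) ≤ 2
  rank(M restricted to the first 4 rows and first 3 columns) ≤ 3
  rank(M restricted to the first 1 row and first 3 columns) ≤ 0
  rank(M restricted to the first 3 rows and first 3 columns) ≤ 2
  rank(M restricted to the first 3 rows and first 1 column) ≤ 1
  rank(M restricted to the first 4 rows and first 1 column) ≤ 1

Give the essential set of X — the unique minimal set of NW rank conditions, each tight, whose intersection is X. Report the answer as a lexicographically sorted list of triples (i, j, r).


Rank table r_w(4×4) implied by the 9 constraints:

  R[1]: 0, 0, 0, 1
  R[2]: 1, 1, 1, 2
  R[3]: 1, 1, 2, 3
  R[4]: 1, 2, 3, 4

hence w(1..4) = (4, 1, 3, 2).

D(w) has 4 cells with 2 SE-corners; essential set:

[(1, 3, 0), (3, 2, 1)]


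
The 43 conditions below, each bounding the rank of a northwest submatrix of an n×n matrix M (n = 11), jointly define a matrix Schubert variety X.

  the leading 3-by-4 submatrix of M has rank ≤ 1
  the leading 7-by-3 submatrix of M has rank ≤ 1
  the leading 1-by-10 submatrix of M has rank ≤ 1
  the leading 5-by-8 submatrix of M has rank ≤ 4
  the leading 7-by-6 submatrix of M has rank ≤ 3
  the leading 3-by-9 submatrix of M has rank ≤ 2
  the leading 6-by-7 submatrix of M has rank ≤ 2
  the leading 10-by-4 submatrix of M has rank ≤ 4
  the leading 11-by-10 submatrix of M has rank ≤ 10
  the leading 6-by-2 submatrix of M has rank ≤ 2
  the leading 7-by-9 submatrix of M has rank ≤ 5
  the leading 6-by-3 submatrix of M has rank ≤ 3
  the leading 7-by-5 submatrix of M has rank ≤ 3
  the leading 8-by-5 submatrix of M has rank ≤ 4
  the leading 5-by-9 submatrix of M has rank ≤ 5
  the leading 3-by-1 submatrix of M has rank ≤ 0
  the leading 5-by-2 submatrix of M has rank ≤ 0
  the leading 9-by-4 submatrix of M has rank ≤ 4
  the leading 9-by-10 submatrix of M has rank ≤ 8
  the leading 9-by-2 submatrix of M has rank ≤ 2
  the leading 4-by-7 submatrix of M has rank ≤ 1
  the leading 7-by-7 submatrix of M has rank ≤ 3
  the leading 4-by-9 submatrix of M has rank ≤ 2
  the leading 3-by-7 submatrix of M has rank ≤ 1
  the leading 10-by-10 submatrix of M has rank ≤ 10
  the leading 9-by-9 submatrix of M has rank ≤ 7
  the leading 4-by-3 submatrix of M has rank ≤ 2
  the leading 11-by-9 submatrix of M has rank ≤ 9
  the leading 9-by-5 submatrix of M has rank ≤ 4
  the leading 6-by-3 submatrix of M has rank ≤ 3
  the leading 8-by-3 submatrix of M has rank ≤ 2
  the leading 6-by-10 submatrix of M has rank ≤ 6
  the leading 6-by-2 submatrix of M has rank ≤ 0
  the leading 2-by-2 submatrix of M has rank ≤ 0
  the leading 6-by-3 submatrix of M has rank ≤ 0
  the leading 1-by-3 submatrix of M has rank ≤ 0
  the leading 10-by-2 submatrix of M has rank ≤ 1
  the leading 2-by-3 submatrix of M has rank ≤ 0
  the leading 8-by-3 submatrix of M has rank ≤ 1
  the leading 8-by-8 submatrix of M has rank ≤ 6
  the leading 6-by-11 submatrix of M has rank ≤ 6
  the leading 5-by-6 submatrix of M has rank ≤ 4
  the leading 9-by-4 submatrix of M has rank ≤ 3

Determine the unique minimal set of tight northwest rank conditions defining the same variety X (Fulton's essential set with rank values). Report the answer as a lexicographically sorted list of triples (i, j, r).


Recovering R(i,j) via the rank-extension bound from the 43 conditions:

  0 | 0 | 0 | 1 | 1 | 1 | 1 | 1 | 1 | 1 | 1
  0 | 0 | 0 | 1 | 1 | 1 | 1 | 2 | 2 | 2 | 2
  0 | 0 | 0 | 1 | 1 | 1 | 1 | 2 | 2 | 3 | 3
  0 | 0 | 0 | 1 | 1 | 1 | 1 | 2 | 2 | 3 | 4
  0 | 0 | 0 | 1 | 2 | 2 | 2 | 3 | 3 | 4 | 5
  0 | 0 | 0 | 1 | 2 | 2 | 2 | 3 | 4 | 5 | 6
  1 | 1 | 1 | 2 | 3 | 3 | 3 | 4 | 5 | 6 | 7
  1 | 1 | 1 | 2 | 3 | 4 | 4 | 5 | 6 | 7 | 8
  1 | 1 | 2 | 3 | 4 | 5 | 5 | 6 | 7 | 8 | 9
  1 | 1 | 2 | 3 | 4 | 5 | 6 | 7 | 8 | 9 | 10
  1 | 2 | 3 | 4 | 5 | 6 | 7 | 8 | 9 | 10 | 11

hence w(1..11) = (4, 8, 10, 11, 5, 9, 1, 6, 3, 7, 2).

ℓ(w)=35; the 6 essential cells (i,j,r):

[(4, 7, 1), (4, 9, 2), (6, 3, 0), (6, 7, 2), (8, 3, 1), (10, 2, 1)]


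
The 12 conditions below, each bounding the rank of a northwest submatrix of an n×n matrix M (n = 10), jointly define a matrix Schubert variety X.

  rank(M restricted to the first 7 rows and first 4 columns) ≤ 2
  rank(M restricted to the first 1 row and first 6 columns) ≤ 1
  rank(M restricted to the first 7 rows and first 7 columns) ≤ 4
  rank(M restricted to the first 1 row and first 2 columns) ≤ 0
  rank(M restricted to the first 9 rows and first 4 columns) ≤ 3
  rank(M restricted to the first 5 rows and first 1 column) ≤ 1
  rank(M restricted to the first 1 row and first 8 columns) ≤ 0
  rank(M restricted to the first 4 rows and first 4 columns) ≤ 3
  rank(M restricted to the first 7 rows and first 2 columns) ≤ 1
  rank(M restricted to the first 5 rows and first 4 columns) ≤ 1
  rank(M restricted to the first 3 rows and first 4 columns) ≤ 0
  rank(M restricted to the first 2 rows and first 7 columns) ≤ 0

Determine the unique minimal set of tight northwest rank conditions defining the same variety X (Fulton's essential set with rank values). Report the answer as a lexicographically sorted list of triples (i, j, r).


The tightest implied rank at each (i,j), from the 12 conditions:

  R[1]: 0  0  0  0  0  0  0  0  1  1
  R[2]: 0  0  0  0  0  0  0  1  2  2
  R[3]: 0  0  0  0  1  1  1  2  3  3
  R[4]: 1  1  1  1  2  2  2  3  4  4
  R[5]: 1  1  1  1  2  3  3  4  5  5
  R[6]: 1  1  2  2  3  4  4  5  6  6
  R[7]: 1  1  2  2  3  4  4  5  6  7
  R[8]: 1  2  3  3  4  5  5  6  7  8
  R[9]: 1  2  3  3  4  5  6  7  8  9
  R[10]: 1  2  3  4  5  6  7  8  9  10

hence w(1..10) = (9, 8, 5, 1, 6, 3, 10, 2, 7, 4).

8 SE-corners of the 27-cell Rothe diagram give Ess(w):

[(1, 8, 0), (2, 7, 0), (3, 4, 0), (5, 4, 1), (7, 2, 1), (7, 4, 2), (7, 7, 4), (9, 4, 3)]
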